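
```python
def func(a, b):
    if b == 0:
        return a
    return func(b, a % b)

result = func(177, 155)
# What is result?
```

func(177, 155) -> func(155, 22) -> func(22, 1) -> func(1, 0) -> 1

Answer: 1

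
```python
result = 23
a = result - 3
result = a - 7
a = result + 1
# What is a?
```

Trace:
`result = 23` → result = 23
`a = result - 3` → a = 20
`result = a - 7` → result = 13
`a = result + 1` → a = 14
So a = 14

Answer: 14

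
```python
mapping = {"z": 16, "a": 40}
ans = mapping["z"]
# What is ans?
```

Trace:
`mapping = {"z": 16, "a": 40}` → mapping = {'z': 16, 'a': 40}
`ans = mapping["z"]` → ans = 16
So ans = 16

Answer: 16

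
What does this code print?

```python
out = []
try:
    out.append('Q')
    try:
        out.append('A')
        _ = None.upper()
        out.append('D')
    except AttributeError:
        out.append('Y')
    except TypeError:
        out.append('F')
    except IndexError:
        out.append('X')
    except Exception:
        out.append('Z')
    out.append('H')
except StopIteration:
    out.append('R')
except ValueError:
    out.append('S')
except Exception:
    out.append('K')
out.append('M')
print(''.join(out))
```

Execution trace: 'Q' (try body) → 'A' (inner try body) → 'Y' (inner except AttributeError) → 'H' (try body, no exception) → 'M' (after the try/except). Output: QAYHM

Answer: QAYHM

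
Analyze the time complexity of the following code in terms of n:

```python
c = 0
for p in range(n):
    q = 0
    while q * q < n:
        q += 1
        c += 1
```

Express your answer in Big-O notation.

Each loop level contributes: n × √n. Multiplying the contributions gives O(n√n).

Answer: O(n√n)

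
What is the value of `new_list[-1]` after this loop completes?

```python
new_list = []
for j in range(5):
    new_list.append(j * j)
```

Last element of squares 0 to 4
`new_list` takes the values: [] → [0] → [0, 1] → [0, 1, 4] → [0, 1, 4, 9] → [0, 1, 4, 9, 16]
So `new_list[-1]` = 16

Answer: 16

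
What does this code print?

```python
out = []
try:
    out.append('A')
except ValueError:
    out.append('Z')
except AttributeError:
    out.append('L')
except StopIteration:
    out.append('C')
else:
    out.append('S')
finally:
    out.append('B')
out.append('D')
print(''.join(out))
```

Execution trace: 'A' (try body, no exception) → 'S' (else) → 'B' (finally) → 'D' (after the try/except). Output: ASBD

Answer: ASBD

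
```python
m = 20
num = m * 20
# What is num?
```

Trace:
`m = 20` → m = 20
`num = m * 20` → num = 400
So num = 400

Answer: 400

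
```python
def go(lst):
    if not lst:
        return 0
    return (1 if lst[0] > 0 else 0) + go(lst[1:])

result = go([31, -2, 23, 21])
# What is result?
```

Count of positive elements in [31, -2, 23, 21] = 3

Answer: 3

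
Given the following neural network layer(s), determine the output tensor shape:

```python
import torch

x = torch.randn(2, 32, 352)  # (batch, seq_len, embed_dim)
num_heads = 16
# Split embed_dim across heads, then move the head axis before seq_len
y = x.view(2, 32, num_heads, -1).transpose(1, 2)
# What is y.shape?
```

Input: (2, 32, 352) -> head_dim = 352 // 16 = 22; after view: (2, 32, 16, 22) -> after transpose(1, 2): (2, 16, 32, 22) -> Output: (2, 16, 32, 22)

Answer: (2, 16, 32, 22)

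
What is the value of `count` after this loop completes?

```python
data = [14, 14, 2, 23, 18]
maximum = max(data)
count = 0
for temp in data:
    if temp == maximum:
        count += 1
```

Count of max value 23 in [14, 14, 2, 23, 18]
`count` takes the values: 0 → 1

Answer: 1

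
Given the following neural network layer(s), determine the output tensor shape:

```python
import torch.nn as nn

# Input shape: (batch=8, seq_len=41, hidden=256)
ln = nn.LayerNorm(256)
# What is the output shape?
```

Input: (8, 41, 256) -> Output: (8, 41, 256)

Answer: (8, 41, 256)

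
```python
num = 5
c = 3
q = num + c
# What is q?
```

Trace:
`num = 5` → num = 5
`c = 3` → c = 3
`q = num + c` → q = 8
So q = 8

Answer: 8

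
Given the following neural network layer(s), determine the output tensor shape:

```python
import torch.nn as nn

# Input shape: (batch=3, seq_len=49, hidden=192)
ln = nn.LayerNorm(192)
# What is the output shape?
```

Input: (3, 49, 192) -> Output: (3, 49, 192)

Answer: (3, 49, 192)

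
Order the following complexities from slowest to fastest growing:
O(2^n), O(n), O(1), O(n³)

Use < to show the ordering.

Ordered by growth rate: O(1) < O(n) < O(n³) < O(2^n)

Answer: O(1) < O(n) < O(n³) < O(2^n)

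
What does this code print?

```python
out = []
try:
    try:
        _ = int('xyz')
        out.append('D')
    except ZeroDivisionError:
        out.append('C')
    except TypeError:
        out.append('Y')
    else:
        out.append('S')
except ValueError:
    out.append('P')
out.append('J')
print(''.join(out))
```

Execution trace: 'P' (outer except ValueError) → 'J' (after the try/except). Output: PJ

Answer: PJ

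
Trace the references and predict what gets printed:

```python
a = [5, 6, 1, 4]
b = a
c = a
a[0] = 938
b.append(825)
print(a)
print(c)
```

Key concept: multiple aliases.
Step by step:
`a = [5, 6, 1, 4]` → a = [5, 6, 1, 4]
`b = a` → b = [5, 6, 1, 4] (same object as a)
`c = a` → c = [5, 6, 1, 4] (same object as a, b)
`a[0] = 938` → a = [938, 6, 1, 4] (same object as b, c); b = [938, 6, 1, 4] (same object as a, c); c = [938, 6, 1, 4] (same object as a, b)
`b.append(825)` → a = [938, 6, 1, 4, 825] (same object as b, c); b = [938, 6, 1, 4, 825] (same object as a, c); c = [938, 6, 1, 4, 825] (same object as a, b)
`print(a)` → prints [938, 6, 1, 4, 825]
`print(c)` → prints [938, 6, 1, 4, 825]

Answer:
[938, 6, 1, 4, 825]
[938, 6, 1, 4, 825]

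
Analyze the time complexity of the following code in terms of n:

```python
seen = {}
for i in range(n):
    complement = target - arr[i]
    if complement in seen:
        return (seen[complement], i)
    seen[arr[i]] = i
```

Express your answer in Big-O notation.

This is Two sum with hash map. Time complexity: O(n).

Answer: O(n)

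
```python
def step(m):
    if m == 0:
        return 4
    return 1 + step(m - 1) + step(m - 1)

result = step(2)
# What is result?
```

step(m) = 1 + 2·step(m-1), step(0)=4. Closed form: (4+1)·2^2 - 1 = 19.

Answer: 19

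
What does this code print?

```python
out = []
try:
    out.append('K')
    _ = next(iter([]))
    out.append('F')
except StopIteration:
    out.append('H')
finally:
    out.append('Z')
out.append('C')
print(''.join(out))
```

Execution trace: 'K' (try body) → 'H' (except StopIteration) → 'Z' (finally) → 'C' (after the try/except). Output: KHZC

Answer: KHZC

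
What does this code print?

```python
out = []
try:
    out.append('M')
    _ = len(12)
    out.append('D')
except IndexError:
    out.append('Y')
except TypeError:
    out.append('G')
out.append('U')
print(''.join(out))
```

Execution trace: 'M' (try body) → 'G' (except TypeError) → 'U' (after the try/except). Output: MGU

Answer: MGU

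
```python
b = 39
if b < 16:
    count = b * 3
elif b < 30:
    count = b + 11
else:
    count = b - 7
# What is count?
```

Trace:
`b = 39` → b = 39
`if b < 16: ...` → b < 16 is False, b < 30 is False, take else branch → count = 32
So count = 32

Answer: 32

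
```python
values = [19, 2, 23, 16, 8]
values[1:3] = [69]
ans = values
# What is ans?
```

Trace:
`values = [19, 2, 23, 16, 8]` → values = [19, 2, 23, 16, 8]
`values[1:3] = [69]` → values = [19, 69, 16, 8]
`ans = values` → ans = [19, 69, 16, 8]
So ans = [19, 69, 16, 8]

Answer: [19, 69, 16, 8]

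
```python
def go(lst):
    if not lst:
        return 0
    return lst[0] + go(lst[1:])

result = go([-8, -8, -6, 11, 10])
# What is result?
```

(-8) + (-8) + (-6) + 11 + 10 + 0 = -1

Answer: -1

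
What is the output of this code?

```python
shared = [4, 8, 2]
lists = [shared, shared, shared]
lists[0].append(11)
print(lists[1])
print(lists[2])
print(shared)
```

Key concept: list of same reference.
Step by step:
`shared = [4, 8, 2]` → shared = [4, 8, 2]
`lists = [shared, shared, shared]` → lists = [[4, 8, 2], [4, 8, 2], [4, 8, 2]]
`lists[0].append(11)` → shared = [4, 8, 2, 11]; lists = [[4, 8, 2, 11], [4, 8, 2, 11], [4, 8, 2, 11]]
`print(lists[1])` → prints [4, 8, 2, 11]
`print(lists[2])` → prints [4, 8, 2, 11]
`print(shared)` → prints [4, 8, 2, 11]

Answer:
[4, 8, 2, 11]
[4, 8, 2, 11]
[4, 8, 2, 11]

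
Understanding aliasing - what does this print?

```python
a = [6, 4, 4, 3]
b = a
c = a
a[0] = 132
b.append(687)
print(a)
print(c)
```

Key concept: multiple aliases.
Step by step:
`a = [6, 4, 4, 3]` → a = [6, 4, 4, 3]
`b = a` → b = [6, 4, 4, 3] (same object as a)
`c = a` → c = [6, 4, 4, 3] (same object as a, b)
`a[0] = 132` → a = [132, 4, 4, 3] (same object as b, c); b = [132, 4, 4, 3] (same object as a, c); c = [132, 4, 4, 3] (same object as a, b)
`b.append(687)` → a = [132, 4, 4, 3, 687] (same object as b, c); b = [132, 4, 4, 3, 687] (same object as a, c); c = [132, 4, 4, 3, 687] (same object as a, b)
`print(a)` → prints [132, 4, 4, 3, 687]
`print(c)` → prints [132, 4, 4, 3, 687]

Answer:
[132, 4, 4, 3, 687]
[132, 4, 4, 3, 687]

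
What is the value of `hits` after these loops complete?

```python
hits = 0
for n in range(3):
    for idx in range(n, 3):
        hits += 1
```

Upper triangle: 3 + 2 + ... + 1
`hits` takes the values: 0 → 1 → 2 → 3 → 4 → 5 → 6

Answer: 6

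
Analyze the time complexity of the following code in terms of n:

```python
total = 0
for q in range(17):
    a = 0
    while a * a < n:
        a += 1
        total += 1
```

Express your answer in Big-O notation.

Each loop level contributes: 1 × √n. Multiplying the contributions gives O(√n).

Answer: O(√n)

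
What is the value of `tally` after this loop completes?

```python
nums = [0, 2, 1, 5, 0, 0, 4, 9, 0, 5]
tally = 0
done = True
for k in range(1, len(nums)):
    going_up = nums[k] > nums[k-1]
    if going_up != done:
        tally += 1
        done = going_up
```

Count direction changes in [0, 2, 1, 5, 0, 0, 4, 9, 0, 5]
`tally` takes the values: 0 → 1 → 2 → 3 → 4 → 5 → 6

Answer: 6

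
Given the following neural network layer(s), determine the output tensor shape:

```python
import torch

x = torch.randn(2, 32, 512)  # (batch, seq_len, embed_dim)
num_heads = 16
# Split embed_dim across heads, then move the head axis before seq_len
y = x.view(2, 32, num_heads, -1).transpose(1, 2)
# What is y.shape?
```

Input: (2, 32, 512) -> head_dim = 512 // 16 = 32; after view: (2, 32, 16, 32) -> after transpose(1, 2): (2, 16, 32, 32) -> Output: (2, 16, 32, 32)

Answer: (2, 16, 32, 32)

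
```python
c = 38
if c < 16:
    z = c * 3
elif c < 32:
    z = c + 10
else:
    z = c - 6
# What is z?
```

Trace:
`c = 38` → c = 38
`if c < 16: ...` → c < 16 is False, c < 32 is False, take else branch → z = 32
So z = 32

Answer: 32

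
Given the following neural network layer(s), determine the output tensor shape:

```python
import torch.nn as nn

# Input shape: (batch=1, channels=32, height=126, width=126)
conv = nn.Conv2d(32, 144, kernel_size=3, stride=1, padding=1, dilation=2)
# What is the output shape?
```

Input: (1, 32, 126, 126) -> Output: (1, 144, 124, 124)

Answer: (1, 144, 124, 124)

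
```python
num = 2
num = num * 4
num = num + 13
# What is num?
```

Trace:
`num = 2` → num = 2
`num = num * 4` → num = 8
`num = num + 13` → num = 21
So num = 21

Answer: 21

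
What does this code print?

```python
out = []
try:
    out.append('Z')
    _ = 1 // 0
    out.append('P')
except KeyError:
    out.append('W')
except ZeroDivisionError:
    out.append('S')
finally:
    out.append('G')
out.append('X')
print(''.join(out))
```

Execution trace: 'Z' (try body) → 'S' (except ZeroDivisionError) → 'G' (finally) → 'X' (after the try/except). Output: ZSGX

Answer: ZSGX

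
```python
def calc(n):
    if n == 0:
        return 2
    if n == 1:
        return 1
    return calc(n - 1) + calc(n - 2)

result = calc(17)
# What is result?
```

Build up from base cases: calc(0)=2, calc(1)=1, calc(2)=3, calc(3)=4, calc(4)=7, calc(5)=11, calc(6)=18, ..., calc(17)=3571

Answer: 3571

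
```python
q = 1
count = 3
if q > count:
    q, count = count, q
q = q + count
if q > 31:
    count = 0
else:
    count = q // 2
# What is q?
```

Trace:
`q = 1` → q = 1
`count = 3` → count = 3
`if q > count: ...` → q > count is False → no variable changes
`q = q + count` → q = 4
`if q > 31: ...` → q > 31 is False, take else branch → count = 2
So q = 4

Answer: 4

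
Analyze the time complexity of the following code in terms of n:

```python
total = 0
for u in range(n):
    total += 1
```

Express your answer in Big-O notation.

Each loop level contributes: n. Multiplying the contributions gives O(n).

Answer: O(n)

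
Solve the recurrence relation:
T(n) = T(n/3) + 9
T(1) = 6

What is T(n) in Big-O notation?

Each step divides n by 3 and adds 9. After log_3(n) steps we reach T(1)=6. So T(n) = 9·log_3(n) + 6 = O(log n).

Answer: O(log n)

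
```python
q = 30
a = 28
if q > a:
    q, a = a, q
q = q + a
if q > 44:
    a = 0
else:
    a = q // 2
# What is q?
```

Trace:
`q = 30` → q = 30
`a = 28` → a = 28
`if q > a: ...` → q > a is True → q = 28; a = 30
`q = q + a` → q = 58
`if q > 44: ...` → q > 44 is True → a = 0
So q = 58

Answer: 58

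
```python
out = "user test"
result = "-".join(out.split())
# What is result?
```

Trace:
`out = "user test"` → out = 'user test'
`result = "-".join(out.split())` → result = 'user-test'
So result = 'user-test'

Answer: 'user-test'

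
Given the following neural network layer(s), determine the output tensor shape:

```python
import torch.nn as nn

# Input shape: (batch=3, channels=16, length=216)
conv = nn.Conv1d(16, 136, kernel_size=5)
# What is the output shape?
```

Input: (3, 16, 216) -> Output: (3, 136, 212)

Answer: (3, 136, 212)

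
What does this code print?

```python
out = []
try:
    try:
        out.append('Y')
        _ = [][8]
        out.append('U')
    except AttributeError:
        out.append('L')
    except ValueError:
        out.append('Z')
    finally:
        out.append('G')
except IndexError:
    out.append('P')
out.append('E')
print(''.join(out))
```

Execution trace: 'Y' (try body) → 'G' (finally) → 'P' (outer except IndexError) → 'E' (after the try/except). Output: YGPE

Answer: YGPE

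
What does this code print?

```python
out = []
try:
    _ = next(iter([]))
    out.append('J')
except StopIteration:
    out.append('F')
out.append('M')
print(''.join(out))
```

Execution trace: 'F' (except StopIteration) → 'M' (after the try/except). Output: FM

Answer: FM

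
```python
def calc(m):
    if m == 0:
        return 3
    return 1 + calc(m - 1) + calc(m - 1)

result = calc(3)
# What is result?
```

calc(m) = 1 + 2·calc(m-1), calc(0)=3. Closed form: (3+1)·2^3 - 1 = 31.

Answer: 31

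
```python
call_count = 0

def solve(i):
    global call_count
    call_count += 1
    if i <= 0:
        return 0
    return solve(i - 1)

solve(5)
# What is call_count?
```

Linear recursion stepping by 1: 6 calls from i=5 down to ≤0.

Answer: 6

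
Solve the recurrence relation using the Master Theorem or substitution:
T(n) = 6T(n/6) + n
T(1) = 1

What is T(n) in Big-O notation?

By Master Theorem: a=6, b=6, f(n)=n. Since log_6(6) = 1 and f(n) = Θ(n^1), Case 2 applies. T(n) = O(n log n).

Answer: O(n log n)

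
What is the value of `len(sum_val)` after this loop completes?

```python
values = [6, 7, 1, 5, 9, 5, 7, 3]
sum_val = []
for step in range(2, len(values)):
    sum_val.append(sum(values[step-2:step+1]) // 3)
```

Number of 3-element averages
`sum_val` takes the values: [] → [4] → [4, 4] → [4, 4, 5] → [4, 4, 5, 6] → [4, 4, 5, 6, 7] → [4, 4, 5, 6, 7, 5]
So `len(sum_val)` = 6

Answer: 6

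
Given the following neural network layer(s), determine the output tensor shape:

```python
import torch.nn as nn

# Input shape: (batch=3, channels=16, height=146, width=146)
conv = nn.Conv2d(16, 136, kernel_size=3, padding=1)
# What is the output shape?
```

Input: (3, 16, 146, 146) -> Output: (3, 136, 146, 146)

Answer: (3, 136, 146, 146)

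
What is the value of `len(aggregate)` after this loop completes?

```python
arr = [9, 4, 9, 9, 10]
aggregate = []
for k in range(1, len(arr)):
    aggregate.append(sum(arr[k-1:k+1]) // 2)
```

Number of 2-element averages
`aggregate` takes the values: [] → [6] → [6, 6] → [6, 6, 9] → [6, 6, 9, 9]
So `len(aggregate)` = 4

Answer: 4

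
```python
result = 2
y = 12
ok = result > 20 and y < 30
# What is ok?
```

Trace:
`result = 2` → result = 2
`y = 12` → y = 12
`ok = result > 20 and y < 30` → ok = False
So ok = False

Answer: False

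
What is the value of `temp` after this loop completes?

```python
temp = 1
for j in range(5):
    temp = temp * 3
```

Multiply by 3, 5 times: 1 * 3^5 = 243
`temp` takes the values: 1 → 3 → 9 → 27 → 81 → 243

Answer: 243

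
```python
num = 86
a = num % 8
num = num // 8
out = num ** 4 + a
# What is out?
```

Trace:
`num = 86` → num = 86
`a = num % 8` → a = 6
`num = num // 8` → num = 10
`out = num ** 4 + a` → out = 10006
So out = 10006

Answer: 10006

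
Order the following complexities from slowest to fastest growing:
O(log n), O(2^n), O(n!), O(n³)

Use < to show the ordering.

Ordered by growth rate: O(log n) < O(n³) < O(2^n) < O(n!)

Answer: O(log n) < O(n³) < O(2^n) < O(n!)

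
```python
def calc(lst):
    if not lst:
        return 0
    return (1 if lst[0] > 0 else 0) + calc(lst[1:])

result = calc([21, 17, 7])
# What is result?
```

Count of positive elements in [21, 17, 7] = 3

Answer: 3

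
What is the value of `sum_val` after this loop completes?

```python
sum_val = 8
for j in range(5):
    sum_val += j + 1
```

Start at 8, add 1 to 5 = 23
`sum_val` takes the values: 8 → 9 → 11 → 14 → 18 → 23

Answer: 23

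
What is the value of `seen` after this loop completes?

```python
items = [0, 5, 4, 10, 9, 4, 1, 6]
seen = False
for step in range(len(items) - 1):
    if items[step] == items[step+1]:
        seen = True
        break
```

Check consecutive duplicates in [0, 5, 4, 10, 9, 4, 1, 6]
`seen` takes the values: False

Answer: False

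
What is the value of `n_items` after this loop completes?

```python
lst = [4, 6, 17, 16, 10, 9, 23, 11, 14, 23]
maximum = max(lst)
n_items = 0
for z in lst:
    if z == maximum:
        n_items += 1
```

Count of max value 23 in [4, 6, 17, 16, 10, 9, 23, 11, 14, 23]
`n_items` takes the values: 0 → 1 → 2

Answer: 2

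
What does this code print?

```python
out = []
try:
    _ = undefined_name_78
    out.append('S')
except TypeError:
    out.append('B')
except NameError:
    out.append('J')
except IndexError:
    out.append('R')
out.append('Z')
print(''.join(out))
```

Execution trace: 'J' (except NameError) → 'Z' (after the try/except). Output: JZ

Answer: JZ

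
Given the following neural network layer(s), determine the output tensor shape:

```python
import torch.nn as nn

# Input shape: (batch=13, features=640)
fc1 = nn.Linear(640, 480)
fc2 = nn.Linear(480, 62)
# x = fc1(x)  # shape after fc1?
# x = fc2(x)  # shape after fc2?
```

Input: (13, 640) -> after fc1: (13, 480) -> Output: (13, 62)

Answer: (13, 62)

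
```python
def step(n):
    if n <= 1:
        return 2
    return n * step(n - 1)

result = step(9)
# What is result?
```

step(9) = 9 * 8 * 7 * 6 * 5 * 4 * 3 * 2 * 2 = 725760

Answer: 725760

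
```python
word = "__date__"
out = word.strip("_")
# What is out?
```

Trace:
`word = "__date__"` → word = '__date__'
`out = word.strip("_")` → out = 'date'
So out = 'date'

Answer: 'date'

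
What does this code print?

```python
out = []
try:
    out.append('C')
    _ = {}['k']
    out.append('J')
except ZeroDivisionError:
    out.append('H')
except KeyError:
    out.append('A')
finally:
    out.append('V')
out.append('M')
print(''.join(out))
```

Execution trace: 'C' (try body) → 'A' (except KeyError) → 'V' (finally) → 'M' (after the try/except). Output: CAVM

Answer: CAVM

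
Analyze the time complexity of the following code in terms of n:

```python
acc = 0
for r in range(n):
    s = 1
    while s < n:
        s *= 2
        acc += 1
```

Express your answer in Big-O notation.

Each loop level contributes: n × log n. Multiplying the contributions gives O(n log n).

Answer: O(n log n)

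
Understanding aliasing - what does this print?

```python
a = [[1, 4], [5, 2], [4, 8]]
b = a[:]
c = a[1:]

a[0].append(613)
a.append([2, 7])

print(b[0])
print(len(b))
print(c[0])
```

Key concept: slice with nested mutation.
Step by step:
`a = [[1, 4], [5, 2], [4, 8]]` → a = [[1, 4], [5, 2], [4, 8]]
`b = a[:]` → b = [[1, 4], [5, 2], [4, 8]]
`c = a[1:]` → c = [[5, 2], [4, 8]]
`a[0].append(613)` → a = [[1, 4, 613], [5, 2], [4, 8]]; b = [[1, 4, 613], [5, 2], [4, 8]]
`a.append([2, 7])` → a = [[1, 4, 613], [5, 2], [4, 8], [2, 7]]
`print(b[0])` → prints [1, 4, 613]
`print(len(b))` → prints 3
`print(c[0])` → prints [5, 2]

Answer:
[1, 4, 613]
3
[5, 2]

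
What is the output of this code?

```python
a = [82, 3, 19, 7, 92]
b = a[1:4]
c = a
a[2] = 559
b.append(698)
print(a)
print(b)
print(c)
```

Key concept: slice vs alias.
Step by step:
`a = [82, 3, 19, 7, 92]` → a = [82, 3, 19, 7, 92]
`b = a[1:4]` → b = [3, 19, 7]
`c = a` → c = [82, 3, 19, 7, 92] (same object as a)
`a[2] = 559` → a = [82, 3, 559, 7, 92] (same object as c); c = [82, 3, 559, 7, 92] (same object as a)
`b.append(698)` → b = [3, 19, 7, 698]
`print(a)` → prints [82, 3, 559, 7, 92]
`print(b)` → prints [3, 19, 7, 698]
`print(c)` → prints [82, 3, 559, 7, 92]

Answer:
[82, 3, 559, 7, 92]
[3, 19, 7, 698]
[82, 3, 559, 7, 92]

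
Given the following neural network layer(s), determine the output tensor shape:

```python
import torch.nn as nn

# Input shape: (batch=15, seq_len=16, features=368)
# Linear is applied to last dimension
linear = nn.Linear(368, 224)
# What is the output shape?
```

Input: (15, 16, 368) -> Output: (15, 16, 224)

Answer: (15, 16, 224)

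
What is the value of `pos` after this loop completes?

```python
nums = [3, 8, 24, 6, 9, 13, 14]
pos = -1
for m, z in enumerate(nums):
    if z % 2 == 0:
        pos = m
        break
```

First even number index in [3, 8, 24, 6, 9, 13, 14]
`pos` takes the values: -1 → 1

Answer: 1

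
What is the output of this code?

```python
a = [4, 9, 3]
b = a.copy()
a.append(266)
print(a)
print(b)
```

Key concept: list.copy() creates independent copy.
Step by step:
`a = [4, 9, 3]` → a = [4, 9, 3]
`b = a.copy()` → b = [4, 9, 3]
`a.append(266)` → a = [4, 9, 3, 266]
`print(a)` → prints [4, 9, 3, 266]
`print(b)` → prints [4, 9, 3]

Answer:
[4, 9, 3, 266]
[4, 9, 3]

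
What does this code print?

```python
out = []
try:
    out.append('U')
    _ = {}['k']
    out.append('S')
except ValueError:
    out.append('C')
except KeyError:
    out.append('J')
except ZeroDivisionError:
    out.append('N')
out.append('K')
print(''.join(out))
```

Execution trace: 'U' (try body) → 'J' (except KeyError) → 'K' (after the try/except). Output: UJK

Answer: UJK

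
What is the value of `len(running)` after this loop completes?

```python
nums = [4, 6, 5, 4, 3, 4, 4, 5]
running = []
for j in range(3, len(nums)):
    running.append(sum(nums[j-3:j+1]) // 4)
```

Number of 4-element averages
`running` takes the values: [] → [4] → [4, 4] → [4, 4, 4] → [4, 4, 4, 3] → [4, 4, 4, 3, 4]
So `len(running)` = 5

Answer: 5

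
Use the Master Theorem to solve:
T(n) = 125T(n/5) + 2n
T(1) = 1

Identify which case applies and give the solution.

a=125, b=5, f(n)=2n. log_5(125) = 3. Since c=1 < 3, Case 1 applies: T(n) = Θ(n^log_b(a)) = O(n^3).

Answer: O(n^3) - Case 1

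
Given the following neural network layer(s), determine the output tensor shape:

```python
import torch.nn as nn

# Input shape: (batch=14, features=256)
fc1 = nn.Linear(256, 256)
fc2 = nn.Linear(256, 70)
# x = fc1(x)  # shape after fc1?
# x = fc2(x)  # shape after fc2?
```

Input: (14, 256) -> after fc1: (14, 256) -> Output: (14, 70)

Answer: (14, 70)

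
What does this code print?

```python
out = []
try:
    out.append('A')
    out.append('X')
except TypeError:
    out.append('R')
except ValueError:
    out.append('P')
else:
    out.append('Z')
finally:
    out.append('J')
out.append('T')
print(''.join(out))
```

Execution trace: 'A' (try body) → 'X' (try body, no exception) → 'Z' (else) → 'J' (finally) → 'T' (after the try/except). Output: AXZJT

Answer: AXZJT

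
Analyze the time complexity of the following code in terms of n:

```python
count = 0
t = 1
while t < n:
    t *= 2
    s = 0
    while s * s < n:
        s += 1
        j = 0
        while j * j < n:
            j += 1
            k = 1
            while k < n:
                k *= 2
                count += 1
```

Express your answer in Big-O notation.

Each loop level contributes: log n × √n × √n × log n. Multiplying the contributions gives O(n log² n).

Answer: O(n log² n)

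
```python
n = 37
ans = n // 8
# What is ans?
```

Trace:
`n = 37` → n = 37
`ans = n // 8` → ans = 4
So ans = 4

Answer: 4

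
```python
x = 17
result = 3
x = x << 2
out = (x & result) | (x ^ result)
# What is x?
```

Trace:
`x = 17` → x = 17
`result = 3` → result = 3
`x = x << 2` → x = 68
`out = (x & result) | (x ^ result)` → out = 71
So x = 68

Answer: 68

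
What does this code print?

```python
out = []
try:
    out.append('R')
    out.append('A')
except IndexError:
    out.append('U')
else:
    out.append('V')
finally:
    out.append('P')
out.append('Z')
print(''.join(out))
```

Execution trace: 'R' (try body) → 'A' (try body, no exception) → 'V' (else) → 'P' (finally) → 'Z' (after the try/except). Output: RAVPZ

Answer: RAVPZ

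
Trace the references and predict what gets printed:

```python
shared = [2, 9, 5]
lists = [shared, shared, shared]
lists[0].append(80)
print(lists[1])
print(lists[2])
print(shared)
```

Key concept: list of same reference.
Step by step:
`shared = [2, 9, 5]` → shared = [2, 9, 5]
`lists = [shared, shared, shared]` → lists = [[2, 9, 5], [2, 9, 5], [2, 9, 5]]
`lists[0].append(80)` → shared = [2, 9, 5, 80]; lists = [[2, 9, 5, 80], [2, 9, 5, 80], [2, 9, 5, 80]]
`print(lists[1])` → prints [2, 9, 5, 80]
`print(lists[2])` → prints [2, 9, 5, 80]
`print(shared)` → prints [2, 9, 5, 80]

Answer:
[2, 9, 5, 80]
[2, 9, 5, 80]
[2, 9, 5, 80]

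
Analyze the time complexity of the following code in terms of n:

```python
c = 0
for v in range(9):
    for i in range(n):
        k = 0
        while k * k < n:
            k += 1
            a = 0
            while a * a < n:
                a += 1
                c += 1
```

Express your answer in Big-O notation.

Each loop level contributes: 1 × n × √n × √n. Multiplying the contributions gives O(n^2).

Answer: O(n^2)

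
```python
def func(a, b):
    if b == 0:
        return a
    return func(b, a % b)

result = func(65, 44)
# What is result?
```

func(65, 44) -> func(44, 21) -> func(21, 2) -> func(2, 1) -> func(1, 0) -> 1

Answer: 1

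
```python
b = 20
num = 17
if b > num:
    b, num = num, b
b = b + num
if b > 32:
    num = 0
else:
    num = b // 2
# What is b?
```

Trace:
`b = 20` → b = 20
`num = 17` → num = 17
`if b > num: ...` → b > num is True → b = 17; num = 20
`b = b + num` → b = 37
`if b > 32: ...` → b > 32 is True → num = 0
So b = 37

Answer: 37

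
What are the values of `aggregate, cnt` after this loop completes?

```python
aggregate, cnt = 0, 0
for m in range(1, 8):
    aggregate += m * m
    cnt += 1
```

Sum of squares and count
`aggregate, cnt` takes the values: (0, 0) → (1, 0) → (1, 1) → (5, 1) → (5, 2) → (14, 2) → (14, 3) → (30, 3) → (30, 4) → (55, 4) → (55, 5) → (91, 5) → (91, 6) → (140, 6) → (140, 7)

Answer: 140, 7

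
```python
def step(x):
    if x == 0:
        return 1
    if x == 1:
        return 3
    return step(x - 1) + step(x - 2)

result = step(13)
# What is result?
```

Build up from base cases: step(0)=1, step(1)=3, step(2)=4, step(3)=7, step(4)=11, step(5)=18, step(6)=29, ..., step(13)=843

Answer: 843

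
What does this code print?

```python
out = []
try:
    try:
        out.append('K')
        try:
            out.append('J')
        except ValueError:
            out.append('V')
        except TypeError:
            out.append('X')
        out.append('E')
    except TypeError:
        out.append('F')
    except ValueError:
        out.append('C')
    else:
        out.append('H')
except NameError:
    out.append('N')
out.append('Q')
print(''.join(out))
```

Execution trace: 'K' (try body) → 'J' (inner try body, no exception) → 'E' (try body, no exception) → 'H' (else) → 'Q' (after the try/except). Output: KJEHQ

Answer: KJEHQ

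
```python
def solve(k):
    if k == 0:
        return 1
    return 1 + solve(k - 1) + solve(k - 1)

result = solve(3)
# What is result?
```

solve(k) = 1 + 2·solve(k-1), solve(0)=1. Closed form: (1+1)·2^3 - 1 = 15.

Answer: 15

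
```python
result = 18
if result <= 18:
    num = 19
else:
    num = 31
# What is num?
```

Trace:
`result = 18` → result = 18
`if result <= 18: ...` → result <= 18 is True → num = 19
So num = 19

Answer: 19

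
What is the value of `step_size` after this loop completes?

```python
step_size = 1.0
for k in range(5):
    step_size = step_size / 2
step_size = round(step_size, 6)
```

Halving LR 5 times: 1 / 2^5
`step_size` takes the values: 1.0 → 0.5 → 0.25 → 0.125 → 0.0625 → 0.03125

Answer: 0.03125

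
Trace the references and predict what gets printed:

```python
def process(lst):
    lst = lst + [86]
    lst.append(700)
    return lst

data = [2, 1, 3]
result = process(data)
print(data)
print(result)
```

Key concept: rebinding parameter vs mutation.
Step by step:
`data = [2, 1, 3]` → data = [2, 1, 3]
`result = process(data)` → result = [2, 1, 3, 86, 700]
`print(data)` → prints [2, 1, 3]
`print(result)` → prints [2, 1, 3, 86, 700]

Answer:
[2, 1, 3]
[2, 1, 3, 86, 700]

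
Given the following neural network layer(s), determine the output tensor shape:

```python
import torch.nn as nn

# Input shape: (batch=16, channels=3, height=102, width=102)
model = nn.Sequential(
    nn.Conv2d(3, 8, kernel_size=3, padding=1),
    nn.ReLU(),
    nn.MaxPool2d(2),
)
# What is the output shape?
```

Input: (16, 3, 102, 102) -> after Conv2d: (16, 8, 102, 102) -> after ReLU: (16, 8, 102, 102) -> Output: (16, 8, 51, 51)

Answer: (16, 8, 51, 51)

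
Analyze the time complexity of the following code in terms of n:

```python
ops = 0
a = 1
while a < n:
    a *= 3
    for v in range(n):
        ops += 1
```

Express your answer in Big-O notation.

Each loop level contributes: log n × n. Multiplying the contributions gives O(n log n).

Answer: O(n log n)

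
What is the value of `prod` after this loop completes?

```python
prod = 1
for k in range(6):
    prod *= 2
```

2^6 = 64
`prod` takes the values: 1 → 2 → 4 → 8 → 16 → 32 → 64

Answer: 64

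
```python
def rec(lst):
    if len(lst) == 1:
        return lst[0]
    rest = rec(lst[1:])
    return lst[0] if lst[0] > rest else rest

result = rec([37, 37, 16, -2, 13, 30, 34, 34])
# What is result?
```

Recursive max over [37, 37, 16, -2, 13, 30, 34, 34] = 37

Answer: 37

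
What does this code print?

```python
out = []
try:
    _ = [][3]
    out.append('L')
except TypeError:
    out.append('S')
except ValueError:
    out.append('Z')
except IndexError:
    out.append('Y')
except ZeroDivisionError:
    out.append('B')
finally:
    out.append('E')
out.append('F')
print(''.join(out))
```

Execution trace: 'Y' (except IndexError) → 'E' (finally) → 'F' (after the try/except). Output: YEF

Answer: YEF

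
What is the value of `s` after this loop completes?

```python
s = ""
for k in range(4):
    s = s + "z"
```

Repeat 'z' 4 times
`s` takes the values: "" → "z" → "zz" → "zzz" → "zzzz"

Answer: "zzzz"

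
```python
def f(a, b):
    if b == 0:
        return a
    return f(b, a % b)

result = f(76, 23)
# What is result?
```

f(76, 23) -> f(23, 7) -> f(7, 2) -> f(2, 1) -> f(1, 0) -> 1

Answer: 1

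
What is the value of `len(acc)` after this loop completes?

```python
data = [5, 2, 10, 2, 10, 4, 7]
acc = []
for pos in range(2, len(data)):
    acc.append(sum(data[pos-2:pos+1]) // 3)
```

Number of 3-element averages
`acc` takes the values: [] → [5] → [5, 4] → [5, 4, 7] → [5, 4, 7, 5] → [5, 4, 7, 5, 7]
So `len(acc)` = 5

Answer: 5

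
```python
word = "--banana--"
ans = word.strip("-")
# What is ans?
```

Trace:
`word = "--banana--"` → word = '--banana--'
`ans = word.strip("-")` → ans = 'banana'
So ans = 'banana'

Answer: 'banana'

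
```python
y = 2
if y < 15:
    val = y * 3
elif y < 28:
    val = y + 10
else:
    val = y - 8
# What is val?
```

Trace:
`y = 2` → y = 2
`if y < 15: ...` → y < 15 is True → val = 6
So val = 6

Answer: 6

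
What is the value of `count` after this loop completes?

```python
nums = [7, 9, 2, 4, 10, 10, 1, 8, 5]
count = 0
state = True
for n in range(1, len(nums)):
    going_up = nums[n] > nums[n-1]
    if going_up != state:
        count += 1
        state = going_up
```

Count direction changes in [7, 9, 2, 4, 10, 10, 1, 8, 5]
`count` takes the values: 0 → 1 → 2 → 3 → 4 → 5

Answer: 5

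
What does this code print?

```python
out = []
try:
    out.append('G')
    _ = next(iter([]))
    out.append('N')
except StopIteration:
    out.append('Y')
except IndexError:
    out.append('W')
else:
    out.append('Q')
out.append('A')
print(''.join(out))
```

Execution trace: 'G' (try body) → 'Y' (except StopIteration) → 'A' (after the try/except). Output: GYA

Answer: GYA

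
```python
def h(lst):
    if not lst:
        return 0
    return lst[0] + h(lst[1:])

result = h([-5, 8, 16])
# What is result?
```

(-5) + 8 + 16 + 0 = 19

Answer: 19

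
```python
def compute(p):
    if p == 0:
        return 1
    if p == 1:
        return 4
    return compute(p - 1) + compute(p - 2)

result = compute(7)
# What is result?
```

Build up from base cases: compute(0)=1, compute(1)=4, compute(2)=5, compute(3)=9, compute(4)=14, compute(5)=23, compute(6)=37, ..., compute(7)=60

Answer: 60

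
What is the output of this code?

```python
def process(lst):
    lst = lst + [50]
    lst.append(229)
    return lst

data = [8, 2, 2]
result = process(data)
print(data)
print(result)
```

Key concept: rebinding parameter vs mutation.
Step by step:
`data = [8, 2, 2]` → data = [8, 2, 2]
`result = process(data)` → result = [8, 2, 2, 50, 229]
`print(data)` → prints [8, 2, 2]
`print(result)` → prints [8, 2, 2, 50, 229]

Answer:
[8, 2, 2]
[8, 2, 2, 50, 229]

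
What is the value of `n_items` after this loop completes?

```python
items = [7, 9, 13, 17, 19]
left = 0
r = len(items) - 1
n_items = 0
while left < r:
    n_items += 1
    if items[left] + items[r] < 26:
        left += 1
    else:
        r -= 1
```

Steps to find pair summing to 26
`n_items` takes the values: 0 → 1 → 2 → 3 → 4

Answer: 4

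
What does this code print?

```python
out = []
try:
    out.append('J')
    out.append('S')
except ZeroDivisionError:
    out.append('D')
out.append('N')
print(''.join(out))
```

Execution trace: 'J' (try body) → 'S' (try body, no exception) → 'N' (after the try/except). Output: JSN

Answer: JSN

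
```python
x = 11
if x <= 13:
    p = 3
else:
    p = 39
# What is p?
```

Trace:
`x = 11` → x = 11
`if x <= 13: ...` → x <= 13 is True → p = 3
So p = 3

Answer: 3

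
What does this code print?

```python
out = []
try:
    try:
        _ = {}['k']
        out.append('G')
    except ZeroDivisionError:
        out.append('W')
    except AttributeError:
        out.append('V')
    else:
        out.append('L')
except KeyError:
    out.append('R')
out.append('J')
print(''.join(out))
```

Execution trace: 'R' (outer except KeyError) → 'J' (after the try/except). Output: RJ

Answer: RJ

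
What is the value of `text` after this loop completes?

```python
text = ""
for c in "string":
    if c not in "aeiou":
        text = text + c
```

Remove vowels from 'string'
`text` takes the values: "" → "s" → "st" → "str" → "strn" → "strng"

Answer: "strng"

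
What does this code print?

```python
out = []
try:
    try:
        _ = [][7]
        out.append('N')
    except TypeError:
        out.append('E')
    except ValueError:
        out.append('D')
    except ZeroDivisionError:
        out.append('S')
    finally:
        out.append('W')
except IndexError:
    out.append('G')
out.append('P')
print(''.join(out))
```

Execution trace: 'W' (inner finally) → 'G' (outer except IndexError) → 'P' (after the try/except). Output: WGP

Answer: WGP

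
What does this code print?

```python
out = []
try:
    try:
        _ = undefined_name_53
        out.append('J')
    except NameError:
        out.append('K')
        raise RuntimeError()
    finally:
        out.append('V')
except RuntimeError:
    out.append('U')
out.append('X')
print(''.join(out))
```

Execution trace: 'K' (inner except NameError) → 'V' (inner finally) → 'U' (outer except RuntimeError) → 'X' (after the try/except). Output: KVUX

Answer: KVUX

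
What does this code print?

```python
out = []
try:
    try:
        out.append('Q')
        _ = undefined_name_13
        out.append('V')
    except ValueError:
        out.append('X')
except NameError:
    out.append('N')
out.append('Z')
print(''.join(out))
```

Execution trace: 'Q' (try body) → 'N' (outer except NameError) → 'Z' (after the try/except). Output: QNZ

Answer: QNZ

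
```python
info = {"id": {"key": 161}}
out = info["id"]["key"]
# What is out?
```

Trace:
`info = {"id": {"key": 161}}` → info = {'id': {'key': 161}}
`out = info["id"]["key"]` → out = 161
So out = 161

Answer: 161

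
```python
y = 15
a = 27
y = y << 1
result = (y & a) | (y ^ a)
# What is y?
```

Trace:
`y = 15` → y = 15
`a = 27` → a = 27
`y = y << 1` → y = 30
`result = (y & a) | (y ^ a)` → result = 31
So y = 30

Answer: 30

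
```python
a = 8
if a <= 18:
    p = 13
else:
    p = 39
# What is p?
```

Trace:
`a = 8` → a = 8
`if a <= 18: ...` → a <= 18 is True → p = 13
So p = 13

Answer: 13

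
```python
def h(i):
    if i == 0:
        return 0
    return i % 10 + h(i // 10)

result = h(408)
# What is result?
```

Sum of digits of 408: 8 + 0 + 4 = 12

Answer: 12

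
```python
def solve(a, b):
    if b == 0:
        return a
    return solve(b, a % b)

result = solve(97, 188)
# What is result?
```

solve(97, 188) -> solve(188, 97) -> solve(97, 91) -> solve(91, 6) -> solve(6, 1) -> solve(1, 0) -> 1

Answer: 1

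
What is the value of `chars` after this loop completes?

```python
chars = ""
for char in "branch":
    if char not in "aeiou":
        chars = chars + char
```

Remove vowels from 'branch'
`chars` takes the values: "" → "b" → "br" → "brn" → "brnc" → "brnch"

Answer: "brnch"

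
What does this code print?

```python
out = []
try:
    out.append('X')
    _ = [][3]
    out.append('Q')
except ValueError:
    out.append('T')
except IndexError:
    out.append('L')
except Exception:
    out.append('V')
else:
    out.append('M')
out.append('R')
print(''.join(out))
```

Execution trace: 'X' (try body) → 'L' (except IndexError) → 'R' (after the try/except). Output: XLR

Answer: XLR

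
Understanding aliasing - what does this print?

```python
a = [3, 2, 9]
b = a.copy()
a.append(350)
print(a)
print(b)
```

Key concept: list.copy() creates independent copy.
Step by step:
`a = [3, 2, 9]` → a = [3, 2, 9]
`b = a.copy()` → b = [3, 2, 9]
`a.append(350)` → a = [3, 2, 9, 350]
`print(a)` → prints [3, 2, 9, 350]
`print(b)` → prints [3, 2, 9]

Answer:
[3, 2, 9, 350]
[3, 2, 9]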